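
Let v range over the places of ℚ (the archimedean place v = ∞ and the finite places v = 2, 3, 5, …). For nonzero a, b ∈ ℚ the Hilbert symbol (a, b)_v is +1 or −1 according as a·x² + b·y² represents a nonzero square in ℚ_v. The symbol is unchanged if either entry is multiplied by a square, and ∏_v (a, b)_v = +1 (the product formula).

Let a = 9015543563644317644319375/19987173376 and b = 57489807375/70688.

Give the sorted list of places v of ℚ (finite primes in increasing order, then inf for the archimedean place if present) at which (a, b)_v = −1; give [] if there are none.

[2, 3, 7, 17]

(a, b) ≡ (231, 510) mod (ℚ^×)²; places V = {2, 3, 5, 7, 11, 13, 17, 47, ∞}.
(a,b)_2: α=-12, β=-5; u≡7, v≡7 (mod 8); ε(u)ε(v)=1·1, αω(v)=-12·0, βω(u)=-5·0; sum ≡ 1  ⇒  -1.
(a,b)_∞: sgn(231)=+, sgn(510)=+, so +1.
(a,b)_13: α=4, u≡10; β=2, v≡12 (mod 13); (10|13)=+1, (12|13)=+1; sign (−1)^0·+1^2·+1^4 = +1.
(a,b)_3: α=13, u≡2; β=3, v≡2 (mod 3); (2|3)=-1, (2|3)=-1; sign (−1)^1·-1^3·-1^13 = -1.
(a,b)_5: α=4, u≡1; β=3, v≡3 (mod 5); (1|5)=+1, (3|5)=-1; sign (−1)^0·+1^3·-1^4 = +1.
(a,b)_7: α=7, u≡6; β=2, v≡3 (mod 7); (6|7)=-1, (3|7)=-1; sign (−1)^0·-1^2·-1^7 = -1.
(a,b)_11: α=3, u≡7; β=2, v≡1 (mod 11); (7|11)=-1, (1|11)=+1; sign (−1)^0·-1^2·+1^3 = +1.
(a,b)_17: α=2, u≡7; β=1, v≡1 (mod 17); (7|17)=-1, (1|17)=+1; sign (−1)^0·-1^1·+1^2 = -1.
(a,b)_47: α=-4, u≡5; β=-2, v≡44 (mod 47); (5|47)=-1, (44|47)=-1; sign (−1)^0·-1^-2·-1^-4 = +1.
(231, 510 / ℚ) ramifies at {2, 3, 7, 17}: a division algebra.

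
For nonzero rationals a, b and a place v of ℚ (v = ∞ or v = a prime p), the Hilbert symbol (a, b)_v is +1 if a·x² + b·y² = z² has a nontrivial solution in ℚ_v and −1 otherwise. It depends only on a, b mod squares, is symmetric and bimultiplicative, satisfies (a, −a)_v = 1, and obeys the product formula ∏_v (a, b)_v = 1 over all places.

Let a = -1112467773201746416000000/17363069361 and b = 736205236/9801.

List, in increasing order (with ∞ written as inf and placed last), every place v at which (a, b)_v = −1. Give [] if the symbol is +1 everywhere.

(a, b) ≡ (-31, 589) mod (ℚ^×)²; places V = {2, 3, 5, 7, 11, 13, 19, 31, 43, ∞}.
(a,b)_∞: sgn(-31)=−, sgn(589)=+, so +1.
(a,b)_43: α=2, u≡19; β=2, v≡34 (mod 43); (19|43)=-1, (34|43)=-1; sign (−1)^0·-1^2·-1^2 = +1.
(a,b)_3: α=-4, u≡2; β=-4, v≡1 (mod 3); (2|3)=-1, (1|3)=+1; sign (−1)^0·-1^-4·+1^-4 = +1.
(a,b)_5: α=6, u≡1; β=0, v≡1 (mod 5); (1|5)=+1, (1|5)=+1; sign (−1)^0·+1^0·+1^6 = +1.
(a,b)_13: α=4, u≡8; β=2, v≡4 (mod 13); (8|13)=-1, (4|13)=+1; sign (−1)^0·-1^2·+1^4 = +1.
(a,b)_19: α=2, u≡5; β=1, v≡2 (mod 19); (5|19)=+1, (2|19)=-1; sign (−1)^0·+1^1·-1^2 = +1.
(a,b)_11: α=-8, u≡10; β=-2, v≡2 (mod 11); (10|11)=-1, (2|11)=-1; sign (−1)^0·-1^-2·-1^-8 = +1.
(a,b)_2: α=10, β=2; u≡1, v≡5 (mod 8); ε(u)ε(v)=0·0, αω(v)=10·1, βω(u)=2·0; sum ≡ 0  ⇒  +1.
(a,b)_7: α=6, u≡4; β=0, v≡4 (mod 7); (4|7)=+1, (4|7)=+1; sign (−1)^0·+1^0·+1^6 = +1.
(a,b)_31: α=1, u≡6; β=1, v≡9 (mod 31); (6|31)=-1, (9|31)=+1; sign (−1)^1·-1^1·+1^1 = +1.
Ram(a, b) = ∅: the form -31·x² + 589·y² − z² is isotropic over every ℚ_v, so by Hasse–Minkowski it is isotropic over ℚ.

[]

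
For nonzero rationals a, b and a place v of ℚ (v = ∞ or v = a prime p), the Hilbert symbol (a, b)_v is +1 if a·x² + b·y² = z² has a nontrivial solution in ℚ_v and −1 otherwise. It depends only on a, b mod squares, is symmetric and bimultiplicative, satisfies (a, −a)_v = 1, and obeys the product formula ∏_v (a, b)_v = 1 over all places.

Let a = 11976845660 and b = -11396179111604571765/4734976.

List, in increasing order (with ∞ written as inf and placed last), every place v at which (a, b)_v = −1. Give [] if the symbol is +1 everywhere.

[2, 23]

Mod squares: a ≡ 2015, b ≡ -2456285. Check v ∈ {∞, 2, 3, 5, 13, 17, 19, 23, 31, 53}.
v=31: a=31^1·(≡22), b=31^3·(≡4) mod 31; (22|31)=-1, (4|31)=+1; (−1)^{1·3·15}·(-1)^3·(+1)^1 = +1.
v=3: a=3^0·(≡2), b=3^2·(≡1) mod 3; (2|3)=-1, (1|3)=+1; (−1)^{0·2·1}·(-1)^2·(+1)^0 = +1.
v=23: a=23^2·(≡7), b=23^3·(≡22) mod 23; (7|23)=-1, (22|23)=-1; (−1)^{2·3·11}·(-1)^3·(-1)^2 = -1.
v=∞: 2015 > 0 and -2456285 < 0  ⇒  (a,b)_∞ = +1.
v=19: a=19^0·(≡17), b=19^2·(≡5) mod 19; (17|19)=+1, (5|19)=+1; (−1)^{0·2·9}·(+1)^2·(+1)^0 = +1.
v=2: v_2(a)=2, v_2(b)=-14; units ≡ 7, 3 (mod 8); ε·ε+αω+βω = 1·1+2·1+-14·0 ≡ 1  ⇒  (a,b)_2 = -1.
v=17: a=17^0·(≡16), b=17^-2·(≡12) mod 17; (16|17)=+1, (12|17)=-1; (−1)^{0·-2·8}·(+1)^-2·(-1)^0 = +1.
v=13: a=13^1·(≡3), b=13^1·(≡1) mod 13; (3|13)=+1, (1|13)=+1; (−1)^{1·1·6}·(+1)^1·(+1)^1 = +1.
v=5: a=5^1·(≡2), b=5^1·(≡2) mod 5; (2|5)=-1, (2|5)=-1; (−1)^{1·1·2}·(-1)^1·(-1)^1 = +1.
v=53: a=53^2·(≡49), b=53^3·(≡33) mod 53; (49|53)=+1, (33|53)=-1; (−1)^{2·3·26}·(+1)^3·(-1)^2 = +1.
Ram(2015, -2456285) = {2, 23}; no ℚ_2-point on the conic.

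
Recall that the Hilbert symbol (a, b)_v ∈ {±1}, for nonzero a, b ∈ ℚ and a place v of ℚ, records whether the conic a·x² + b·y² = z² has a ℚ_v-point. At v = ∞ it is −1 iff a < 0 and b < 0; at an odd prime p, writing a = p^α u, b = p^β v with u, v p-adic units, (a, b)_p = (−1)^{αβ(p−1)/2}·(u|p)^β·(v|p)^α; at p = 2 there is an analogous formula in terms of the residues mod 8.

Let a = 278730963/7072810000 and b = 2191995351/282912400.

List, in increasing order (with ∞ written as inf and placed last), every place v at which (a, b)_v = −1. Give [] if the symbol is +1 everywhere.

(a, b) ≡ (3, 39) mod (ℚ^×)²; places V = {2, 3, 5, 7, 13, 17, 29, ∞}.
(a,b)_29: α=-4, u≡26; β=-4, v≡2 (mod 29); (26|29)=-1, (2|29)=-1; sign (−1)^0·-1^-4·-1^-4 = +1.
(a,b)_13: α=0, u≡12; β=1, v≡12 (mod 13); (12|13)=+1, (12|13)=+1; sign (−1)^0·+1^1·+1^0 = +1.
(a,b)_17: α=2, u≡6; β=2, v≡6 (mod 17); (6|17)=-1, (6|17)=-1; sign (−1)^0·-1^2·-1^2 = +1.
(a,b)_5: α=-4, u≡3; β=-2, v≡1 (mod 5); (3|5)=-1, (1|5)=+1; sign (−1)^0·-1^-2·+1^-4 = +1.
(a,b)_2: α=-4, β=-4; u≡3, v≡7 (mod 8); ε(u)ε(v)=1·1, αω(v)=-4·0, βω(u)=-4·1; sum ≡ 1  ⇒  -1.
(a,b)_∞: sgn(3)=+, sgn(39)=+, so +1.
(a,b)_3: α=9, u≡1; β=5, v≡1 (mod 3); (1|3)=+1, (1|3)=+1; sign (−1)^1·+1^5·+1^9 = -1.
(a,b)_7: α=2, u≡3; β=4, v≡4 (mod 7); (3|7)=-1, (4|7)=+1; sign (−1)^0·-1^4·+1^2 = +1.
(3, 39 / ℚ) ramifies at {2, 3}: a division algebra.

[2, 3]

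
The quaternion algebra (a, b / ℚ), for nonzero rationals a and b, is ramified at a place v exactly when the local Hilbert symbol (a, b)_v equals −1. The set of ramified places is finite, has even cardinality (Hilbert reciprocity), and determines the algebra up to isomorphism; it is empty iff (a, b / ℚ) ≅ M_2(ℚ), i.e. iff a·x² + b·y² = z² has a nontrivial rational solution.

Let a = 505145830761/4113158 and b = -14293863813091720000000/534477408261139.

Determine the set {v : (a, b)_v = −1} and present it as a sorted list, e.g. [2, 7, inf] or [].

[5, 23]

(a, b) ≡ (124982, -2470) mod (ℚ^×)²; places V = {2, 3, 5, 7, 11, 13, 17, 19, 23, 47, 53, ∞}.
(a,b)_47: α=-2, u≡36; β=-4, v≡32 (mod 47); (36|47)=+1, (32|47)=+1; sign (−1)^0·+1^-4·+1^-2 = +1.
(a,b)_19: α=-1, u≡16; β=-1, v≡8 (mod 19); (16|19)=+1, (8|19)=-1; sign (−1)^1·+1^-1·-1^-1 = +1.
(a,b)_2: α=-1, β=9; u≡3, v≡5 (mod 8); ε(u)ε(v)=1·0, αω(v)=-1·1, βω(u)=9·1; sum ≡ 0  ⇒  +1.
(a,b)_23: α=1, u≡12; β=4, v≡7 (mod 23); (12|23)=+1, (7|23)=-1; sign (−1)^0·+1^4·-1^1 = -1.
(a,b)_53: α=0, u≡18; β=2, v≡50 (mod 53); (18|53)=-1, (50|53)=-1; sign (−1)^0·-1^2·-1^0 = +1.
(a,b)_7: α=-2, u≡1; β=-8, v≡1 (mod 7); (1|7)=+1, (1|7)=+1; sign (−1)^0·+1^-8·+1^-2 = +1.
(a,b)_5: α=0, u≡2; β=7, v≡1 (mod 5); (2|5)=-1, (1|5)=+1; sign (−1)^0·-1^7·+1^0 = -1.
(a,b)_11: α=1, u≡2; β=2, v≡4 (mod 11); (2|11)=-1, (4|11)=+1; sign (−1)^0·-1^2·+1^1 = +1.
(a,b)_∞: sgn(124982)=+, sgn(-2470)=−, so +1.
(a,b)_3: α=12, u≡2; β=0, v≡2 (mod 3); (2|3)=-1, (2|3)=-1; sign (−1)^0·-1^0·-1^12 = +1.
(a,b)_13: α=1, u≡7; β=1, v≡11 (mod 13); (7|13)=-1, (11|13)=-1; sign (−1)^0·-1^1·-1^1 = +1.
(a,b)_17: α=2, u≡4; β=2, v≡12 (mod 17); (4|17)=+1, (12|17)=-1; sign (−1)^0·+1^2·-1^2 = +1.
Ram(124982, -2470) = {5, 23}; no ℚ_5-point on the conic.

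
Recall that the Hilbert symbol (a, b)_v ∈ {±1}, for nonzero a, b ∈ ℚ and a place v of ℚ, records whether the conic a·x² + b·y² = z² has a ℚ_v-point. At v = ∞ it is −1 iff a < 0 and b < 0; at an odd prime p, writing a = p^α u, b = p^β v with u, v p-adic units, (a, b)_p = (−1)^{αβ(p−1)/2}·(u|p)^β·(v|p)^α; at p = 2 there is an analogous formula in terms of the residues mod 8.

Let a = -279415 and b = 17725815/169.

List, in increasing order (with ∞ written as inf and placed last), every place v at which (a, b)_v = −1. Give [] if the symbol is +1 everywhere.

(a, b) ≡ (-279415, 6815) mod (ℚ^×)²; places V = {2, 3, 5, 13, 17, 29, 41, 47, ∞}.
(a,b)_3: α=0, u≡2; β=2, v≡2 (mod 3); (2|3)=-1, (2|3)=-1; sign (−1)^0·-1^2·-1^0 = +1.
(a,b)_47: α=1, u≡24; β=1, v≡9 (mod 47); (24|47)=+1, (9|47)=+1; sign (−1)^1·+1^1·+1^1 = -1.
(a,b)_17: α=0, u≡14; β=2, v≡1 (mod 17); (14|17)=-1, (1|17)=+1; sign (−1)^0·-1^2·+1^0 = +1.
(a,b)_5: α=1, u≡2; β=1, v≡2 (mod 5); (2|5)=-1, (2|5)=-1; sign (−1)^0·-1^1·-1^1 = +1.
(a,b)_2: α=0, β=0; u≡1, v≡7 (mod 8); ε(u)ε(v)=0·1, αω(v)=0·0, βω(u)=0·0; sum ≡ 0  ⇒  +1.
(a,b)_41: α=1, u≡32; β=0, v≡16 (mod 41); (32|41)=+1, (16|41)=+1; sign (−1)^0·+1^0·+1^1 = +1.
(a,b)_∞: sgn(-279415)=−, sgn(6815)=+, so +1.
(a,b)_29: α=1, u≡22; β=1, v≡17 (mod 29); (22|29)=+1, (17|29)=-1; sign (−1)^0·+1^1·-1^1 = -1.
(a,b)_13: α=0, u≡7; β=-2, v≡3 (mod 13); (7|13)=-1, (3|13)=+1; sign (−1)^0·-1^-2·+1^0 = +1.
Ram(-279415, 6815) = {29, 47}; no ℚ_29-point on the conic.

[29, 47]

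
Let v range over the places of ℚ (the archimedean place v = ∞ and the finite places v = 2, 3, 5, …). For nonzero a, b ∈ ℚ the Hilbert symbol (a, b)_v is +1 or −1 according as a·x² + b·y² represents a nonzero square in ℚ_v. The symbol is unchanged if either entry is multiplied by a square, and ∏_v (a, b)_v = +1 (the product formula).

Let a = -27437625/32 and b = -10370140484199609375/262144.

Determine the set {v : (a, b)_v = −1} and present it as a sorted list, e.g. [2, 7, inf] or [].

(a, b) ≡ (-290, -551) mod (ℚ^×)²; places V = {2, 3, 5, 19, 29, ∞}.
(a,b)_∞: sgn(-290)=−, sgn(-551)=−, so -1.
(a,b)_5: α=3, u≡2; β=8, v≡1 (mod 5); (2|5)=-1, (1|5)=+1; sign (−1)^0·-1^8·+1^3 = +1.
(a,b)_2: α=-5, β=-18; u≡7, v≡1 (mod 8); ε(u)ε(v)=1·0, αω(v)=-5·0, βω(u)=-18·0; sum ≡ 0  ⇒  +1.
(a,b)_29: α=3, u≡2; β=7, v≡3 (mod 29); (2|29)=-1, (3|29)=-1; sign (−1)^0·-1^7·-1^3 = +1.
(a,b)_3: α=2, u≡1; β=4, v≡1 (mod 3); (1|3)=+1, (1|3)=+1; sign (−1)^0·+1^4·+1^2 = +1.
(a,b)_19: α=0, u≡8; β=1, v≡4 (mod 19); (8|19)=-1, (4|19)=+1; sign (−1)^0·-1^1·+1^0 = -1.
|Ram(-290, -551)| = 2, even; anisotropic at {19, ∞}.

[19, inf]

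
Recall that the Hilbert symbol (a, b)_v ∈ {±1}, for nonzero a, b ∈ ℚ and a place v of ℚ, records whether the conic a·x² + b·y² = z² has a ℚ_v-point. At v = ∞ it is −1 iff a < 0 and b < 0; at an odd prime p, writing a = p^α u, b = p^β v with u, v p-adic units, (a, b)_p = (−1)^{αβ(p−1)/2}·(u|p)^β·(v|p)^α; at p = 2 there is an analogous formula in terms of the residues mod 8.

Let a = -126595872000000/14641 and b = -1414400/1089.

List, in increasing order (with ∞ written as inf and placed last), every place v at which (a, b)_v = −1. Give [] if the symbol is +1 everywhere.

[13, inf]

Mod squares: a ≡ -2, b ≡ -221. Check v ∈ {∞, 2, 3, 5, 11, 13, 17}.
v=13: a=13^2·(≡8), b=13^1·(≡1) mod 13; (8|13)=-1, (1|13)=+1; (−1)^{2·1·6}·(-1)^1·(+1)^2 = -1.
v=17: a=17^2·(≡1), b=17^1·(≡15) mod 17; (1|17)=+1, (15|17)=+1; (−1)^{2·1·8}·(+1)^1·(+1)^2 = +1.
v=5: a=5^6·(≡2), b=5^2·(≡1) mod 5; (2|5)=-1, (1|5)=+1; (−1)^{6·2·2}·(-1)^2·(+1)^6 = +1.
v=3: a=3^4·(≡1), b=3^-2·(≡1) mod 3; (1|3)=+1, (1|3)=+1; (−1)^{4·-2·1}·(+1)^-2·(+1)^4 = +1.
v=∞: -2 < 0 and -221 < 0  ⇒  (a,b)_∞ = -1.
v=11: a=11^-4·(≡4), b=11^-2·(≡10) mod 11; (4|11)=+1, (10|11)=-1; (−1)^{-4·-2·5}·(+1)^-2·(-1)^-4 = +1.
v=2: v_2(a)=11, v_2(b)=8; units ≡ 7, 3 (mod 8); ε·ε+αω+βω = 1·1+11·1+8·0 ≡ 0  ⇒  (a,b)_2 = +1.
(-2, -221 / ℚ) ramifies at {13, ∞}: a division algebra.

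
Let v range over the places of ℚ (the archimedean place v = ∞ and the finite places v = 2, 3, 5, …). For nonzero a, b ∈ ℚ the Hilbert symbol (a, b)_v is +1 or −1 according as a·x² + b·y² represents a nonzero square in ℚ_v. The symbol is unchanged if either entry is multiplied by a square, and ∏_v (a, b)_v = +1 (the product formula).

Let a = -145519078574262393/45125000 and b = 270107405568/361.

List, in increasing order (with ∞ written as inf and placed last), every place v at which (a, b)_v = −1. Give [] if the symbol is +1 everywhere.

Mod squares: a ≡ -66, b ≡ 13. Check v ∈ {∞, 2, 3, 5, 7, 11, 13, 19}.
v=19: a=19^-2·(≡12), b=19^-2·(≡8) mod 19; (12|19)=-1, (8|19)=-1; (−1)^{-2·-2·9}·(-1)^-2·(-1)^-2 = +1.
v=11: a=11^3·(≡3), b=11^2·(≡2) mod 11; (3|11)=+1, (2|11)=-1; (−1)^{3·2·5}·(+1)^2·(-1)^3 = -1.
v=3: a=3^13·(≡2), b=3^4·(≡1) mod 3; (2|3)=-1, (1|3)=+1; (−1)^{13·4·1}·(-1)^4·(+1)^13 = +1.
v=13: a=13^4·(≡9), b=13^3·(≡4) mod 13; (9|13)=+1, (4|13)=+1; (−1)^{4·3·6}·(+1)^3·(+1)^4 = +1.
v=5: a=5^-6·(≡4), b=5^0·(≡3) mod 5; (4|5)=+1, (3|5)=-1; (−1)^{-6·0·2}·(+1)^0·(-1)^-6 = +1.
v=2: v_2(a)=-3, v_2(b)=8; units ≡ 7, 5 (mod 8); ε·ε+αω+βω = 1·0+-3·1+8·0 ≡ 1  ⇒  (a,b)_2 = -1.
v=∞: -66 < 0 and 13 > 0  ⇒  (a,b)_∞ = +1.
v=7: a=7^4·(≡1), b=7^2·(≡6) mod 7; (1|7)=+1, (6|7)=-1; (−1)^{4·2·3}·(+1)^2·(-1)^4 = +1.
|Ram(-66, 13)| = 2, even; anisotropic at {2, 11}.

[2, 11]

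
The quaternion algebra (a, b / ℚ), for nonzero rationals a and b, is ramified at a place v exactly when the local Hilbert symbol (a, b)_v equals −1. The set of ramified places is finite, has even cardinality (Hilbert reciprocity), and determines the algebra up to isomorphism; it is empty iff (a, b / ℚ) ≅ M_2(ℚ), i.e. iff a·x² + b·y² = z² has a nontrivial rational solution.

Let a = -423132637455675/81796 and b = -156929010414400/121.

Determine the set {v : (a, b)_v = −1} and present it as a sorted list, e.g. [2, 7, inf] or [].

(a, b) ≡ (-1776083, -77221) mod (ℚ^×)²; places V = {2, 3, 5, 7, 11, 13, 23, 31, 47, 53, ∞}.
(a,b)_7: α=6, u≡5; β=4, v≡3 (mod 7); (5|7)=-1, (3|7)=-1; sign (−1)^0·-1^4·-1^6 = +1.
(a,b)_31: α=1, u≡13; β=1, v≡8 (mod 31); (13|31)=-1, (8|31)=+1; sign (−1)^1·-1^1·+1^1 = +1.
(a,b)_11: α=-2, u≡8; β=-2, v≡7 (mod 11); (8|11)=-1, (7|11)=-1; sign (−1)^0·-1^-2·-1^-2 = +1.
(a,b)_2: α=-2, β=6; u≡5, v≡3 (mod 8); ε(u)ε(v)=0·1, αω(v)=-2·1, βω(u)=6·1; sum ≡ 0  ⇒  +1.
(a,b)_∞: sgn(-1776083)=−, sgn(-77221)=−, so -1.
(a,b)_5: α=2, u≡3; β=2, v≡4 (mod 5); (3|5)=-1, (4|5)=+1; sign (−1)^0·-1^2·+1^2 = +1.
(a,b)_23: α=1, u≡18; β=2, v≡12 (mod 23); (18|23)=+1, (12|23)=+1; sign (−1)^0·+1^2·+1^1 = +1.
(a,b)_53: α=1, u≡7; β=1, v≡30 (mod 53); (7|53)=+1, (30|53)=-1; sign (−1)^0·+1^1·-1^1 = -1.
(a,b)_13: α=-2, u≡3; β=0, v≡9 (mod 13); (3|13)=+1, (9|13)=+1; sign (−1)^0·+1^0·+1^-2 = +1.
(a,b)_47: α=1, u≡45; β=1, v≡28 (mod 47); (45|47)=-1, (28|47)=+1; sign (−1)^1·-1^1·+1^1 = +1.
(a,b)_3: α=4, u≡1; β=0, v≡2 (mod 3); (1|3)=+1, (2|3)=-1; sign (−1)^0·+1^0·-1^4 = +1.
Ram(-1776083, -77221) = {53, ∞}; no ℚ_53-point on the conic.

[53, inf]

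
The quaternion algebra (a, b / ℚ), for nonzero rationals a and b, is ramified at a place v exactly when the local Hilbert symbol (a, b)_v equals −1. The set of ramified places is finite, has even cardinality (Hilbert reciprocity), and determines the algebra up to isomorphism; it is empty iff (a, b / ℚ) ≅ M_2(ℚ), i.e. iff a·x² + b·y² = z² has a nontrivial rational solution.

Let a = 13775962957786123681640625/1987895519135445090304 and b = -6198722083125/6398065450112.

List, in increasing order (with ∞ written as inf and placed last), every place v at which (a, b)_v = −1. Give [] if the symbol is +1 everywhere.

(a, b) ≡ (1265, -26) mod (ℚ^×)²; places V = {2, 3, 5, 7, 11, 13, 19, 23, 31, 41, ∞}.
(a,b)_23: α=1, u≡4; β=0, v≡21 (mod 23); (4|23)=+1, (21|23)=-1; sign (−1)^0·+1^0·-1^1 = -1.
(a,b)_∞: sgn(1265)=+, sgn(-26)=−, so +1.
(a,b)_41: α=-6, u≡6; β=-4, v≡11 (mod 41); (6|41)=-1, (11|41)=-1; sign (−1)^0·-1^-4·-1^-6 = +1.
(a,b)_2: α=-16, β=-7; u≡1, v≡3 (mod 8); ε(u)ε(v)=0·1, αω(v)=-16·1, βω(u)=-7·0; sum ≡ 0  ⇒  +1.
(a,b)_31: α=4, u≡4; β=2, v≡14 (mod 31); (4|31)=+1, (14|31)=+1; sign (−1)^0·+1^2·+1^4 = +1.
(a,b)_11: α=3, u≡1; β=2, v≡6 (mod 11); (1|11)=+1, (6|11)=-1; sign (−1)^0·+1^2·-1^3 = -1.
(a,b)_19: α=-4, u≡4; β=-2, v≡8 (mod 19); (4|19)=+1, (8|19)=-1; sign (−1)^0·+1^-2·-1^-4 = +1.
(a,b)_5: α=11, u≡2; β=4, v≡1 (mod 5); (2|5)=-1, (1|5)=+1; sign (−1)^0·-1^4·+1^11 = +1.
(a,b)_7: α=-2, u≡3; β=-2, v≡2 (mod 7); (3|7)=-1, (2|7)=+1; sign (−1)^0·-1^-2·+1^-2 = +1.
(a,b)_3: α=10, u≡2; β=8, v≡1 (mod 3); (2|3)=-1, (1|3)=+1; sign (−1)^0·-1^8·+1^10 = +1.
(a,b)_13: α=2, u≡10; β=1, v≡8 (mod 13); (10|13)=+1, (8|13)=-1; sign (−1)^0·+1^1·-1^2 = +1.
Ram(1265, -26) = {11, 23}; no ℚ_11-point on the conic.

[11, 23]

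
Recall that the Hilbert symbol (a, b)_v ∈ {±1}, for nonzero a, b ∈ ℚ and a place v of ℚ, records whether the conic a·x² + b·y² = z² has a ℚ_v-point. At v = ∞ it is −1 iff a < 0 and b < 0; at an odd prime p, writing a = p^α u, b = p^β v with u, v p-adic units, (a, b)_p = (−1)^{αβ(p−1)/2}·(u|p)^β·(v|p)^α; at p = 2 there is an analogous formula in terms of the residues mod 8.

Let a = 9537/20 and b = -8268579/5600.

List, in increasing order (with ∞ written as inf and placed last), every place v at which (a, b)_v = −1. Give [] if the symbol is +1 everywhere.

[2, 3]

(a, b) ≡ (165, -154) mod (ℚ^×)²; places V = {2, 3, 5, 7, 11, 17, ∞}.
(a,b)_11: α=1, u≡1; β=1, v≡7 (mod 11); (1|11)=+1, (7|11)=-1; sign (−1)^1·+1^1·-1^1 = +1.
(a,b)_3: α=1, u≡1; β=2, v≡2 (mod 3); (1|3)=+1, (2|3)=-1; sign (−1)^0·+1^2·-1^1 = -1.
(a,b)_17: α=2, u≡11; β=4, v≡15 (mod 17); (11|17)=-1, (15|17)=+1; sign (−1)^0·-1^4·+1^2 = +1.
(a,b)_5: α=-1, u≡3; β=-2, v≡4 (mod 5); (3|5)=-1, (4|5)=+1; sign (−1)^0·-1^-2·+1^-1 = +1.
(a,b)_7: α=0, u≡4; β=-1, v≡5 (mod 7); (4|7)=+1, (5|7)=-1; sign (−1)^0·+1^-1·-1^0 = +1.
(a,b)_∞: sgn(165)=+, sgn(-154)=−, so +1.
(a,b)_2: α=-2, β=-5; u≡5, v≡3 (mod 8); ε(u)ε(v)=0·1, αω(v)=-2·1, βω(u)=-5·1; sum ≡ 1  ⇒  -1.
|Ram(165, -154)| = 2, even; anisotropic at {2, 3}.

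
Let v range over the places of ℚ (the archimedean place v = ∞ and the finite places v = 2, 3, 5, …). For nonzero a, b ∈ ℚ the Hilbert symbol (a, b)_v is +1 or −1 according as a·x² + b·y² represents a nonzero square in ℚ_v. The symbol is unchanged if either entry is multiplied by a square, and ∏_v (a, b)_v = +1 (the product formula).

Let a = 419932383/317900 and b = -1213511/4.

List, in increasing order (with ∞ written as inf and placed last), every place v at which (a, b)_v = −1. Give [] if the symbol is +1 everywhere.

Mod squares: a ≡ 957, b ≡ -4199. Check v ∈ {∞, 2, 3, 5, 11, 13, 17, 19, 29}.
v=∞: 957 > 0 and -4199 < 0  ⇒  (a,b)_∞ = +1.
v=2: v_2(a)=-2, v_2(b)=-2; units ≡ 5, 1 (mod 8); ε·ε+αω+βω = 0·0+-2·0+-2·1 ≡ 0  ⇒  (a,b)_2 = +1.
v=17: a=17^-2·(≡14), b=17^3·(≡2) mod 17; (14|17)=-1, (2|17)=+1; (−1)^{-2·3·8}·(-1)^3·(+1)^-2 = -1.
v=29: a=29^1·(≡1), b=29^0·(≡13) mod 29; (1|29)=+1, (13|29)=+1; (−1)^{1·0·14}·(+1)^0·(+1)^1 = +1.
v=3: a=3^1·(≡1), b=3^0·(≡1) mod 3; (1|3)=+1, (1|3)=+1; (−1)^{1·0·1}·(+1)^0·(+1)^1 = +1.
v=19: a=19^0·(≡11), b=19^1·(≡7) mod 19; (11|19)=+1, (7|19)=+1; (−1)^{0·1·9}·(+1)^1·(+1)^0 = +1.
v=11: a=11^-1·(≡8), b=11^0·(≡5) mod 11; (8|11)=-1, (5|11)=+1; (−1)^{-1·0·5}·(-1)^0·(+1)^-1 = +1.
v=5: a=5^-2·(≡3), b=5^0·(≡1) mod 5; (3|5)=-1, (1|5)=+1; (−1)^{-2·0·2}·(-1)^0·(+1)^-2 = +1.
v=13: a=13^6·(≡2), b=13^1·(≡8) mod 13; (2|13)=-1, (8|13)=-1; (−1)^{6·1·6}·(-1)^1·(-1)^6 = -1.
(957, -4199 / ℚ) ramifies at {13, 17}: a division algebra.

[13, 17]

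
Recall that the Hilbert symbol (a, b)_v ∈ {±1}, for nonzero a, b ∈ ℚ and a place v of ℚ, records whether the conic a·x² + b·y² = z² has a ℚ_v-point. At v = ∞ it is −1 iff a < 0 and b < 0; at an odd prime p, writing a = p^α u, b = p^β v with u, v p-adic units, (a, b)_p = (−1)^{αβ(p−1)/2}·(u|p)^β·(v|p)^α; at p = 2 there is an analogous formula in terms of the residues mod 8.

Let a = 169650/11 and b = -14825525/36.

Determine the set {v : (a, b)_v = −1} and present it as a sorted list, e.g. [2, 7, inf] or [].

[]

Mod squares: a ≡ 8294, b ≡ -29. Check v ∈ {∞, 2, 3, 5, 11, 13, 29}.
v=29: a=29^1·(≡23), b=29^1·(≡23) mod 29; (23|29)=+1, (23|29)=+1; (−1)^{1·1·14}·(+1)^1·(+1)^1 = +1.
v=∞: 8294 > 0 and -29 < 0  ⇒  (a,b)_∞ = +1.
v=11: a=11^-1·(≡8), b=11^2·(≡5) mod 11; (8|11)=-1, (5|11)=+1; (−1)^{-1·2·5}·(-1)^2·(+1)^-1 = +1.
v=2: v_2(a)=1, v_2(b)=-2; units ≡ 3, 3 (mod 8); ε·ε+αω+βω = 1·1+1·1+-2·1 ≡ 0  ⇒  (a,b)_2 = +1.
v=5: a=5^2·(≡1), b=5^2·(≡4) mod 5; (1|5)=+1, (4|5)=+1; (−1)^{2·2·2}·(+1)^2·(+1)^2 = +1.
v=13: a=13^1·(≡1), b=13^2·(≡9) mod 13; (1|13)=+1, (9|13)=+1; (−1)^{1·2·6}·(+1)^2·(+1)^1 = +1.
v=3: a=3^2·(≡2), b=3^-2·(≡1) mod 3; (2|3)=-1, (1|3)=+1; (−1)^{2·-2·1}·(-1)^-2·(+1)^2 = +1.
Every local symbol is +1, so the conic 8294·x² + -29·y² = z² has ℚ_v-points for all v and hence a ℚ-point; (a, b / ℚ) ≅ M_2(ℚ).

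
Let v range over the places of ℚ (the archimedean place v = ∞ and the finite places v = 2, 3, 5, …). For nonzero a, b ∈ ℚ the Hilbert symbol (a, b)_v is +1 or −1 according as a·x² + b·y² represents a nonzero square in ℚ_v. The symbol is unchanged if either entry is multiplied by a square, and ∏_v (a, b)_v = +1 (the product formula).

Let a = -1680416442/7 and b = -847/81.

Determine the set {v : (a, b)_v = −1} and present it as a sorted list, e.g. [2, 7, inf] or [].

(a, b) ≡ (-22134, -7) mod (ℚ^×)²; places V = {2, 3, 7, 11, 17, 31, ∞}.
(a,b)_2: α=1, β=0; u≡5, v≡1 (mod 8); ε(u)ε(v)=0·0, αω(v)=1·0, βω(u)=0·1; sum ≡ 0  ⇒  +1.
(a,b)_∞: sgn(-22134)=−, sgn(-7)=−, so -1.
(a,b)_7: α=-1, u≡2; β=1, v≡3 (mod 7); (2|7)=+1, (3|7)=-1; sign (−1)^1·+1^1·-1^-1 = +1.
(a,b)_17: α=1, u≡3; β=0, v≡12 (mod 17); (3|17)=-1, (12|17)=-1; sign (−1)^0·-1^0·-1^1 = -1.
(a,b)_3: α=13, u≡2; β=-4, v≡2 (mod 3); (2|3)=-1, (2|3)=-1; sign (−1)^0·-1^-4·-1^13 = -1.
(a,b)_11: α=0, u≡3; β=2, v≡1 (mod 11); (3|11)=+1, (1|11)=+1; sign (−1)^0·+1^2·+1^0 = +1.
(a,b)_31: α=1, u≡3; β=0, v≡6 (mod 31); (3|31)=-1, (6|31)=-1; sign (−1)^0·-1^0·-1^1 = -1.
Ram(-22134, -7) = {3, 17, 31, ∞}; no ℚ_3-point on the conic.

[3, 17, 31, inf]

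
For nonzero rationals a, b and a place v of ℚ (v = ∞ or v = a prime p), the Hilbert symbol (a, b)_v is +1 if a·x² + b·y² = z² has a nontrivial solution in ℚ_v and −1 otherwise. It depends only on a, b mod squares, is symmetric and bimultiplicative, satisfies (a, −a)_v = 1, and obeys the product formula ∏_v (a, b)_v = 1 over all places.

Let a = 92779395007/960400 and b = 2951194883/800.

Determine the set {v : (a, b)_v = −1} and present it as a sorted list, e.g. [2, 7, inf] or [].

[2, 19, 23, 41, 43, 47]

Mod squares: a ≡ 652783, b ≡ 416806. Check v ∈ {∞, 2, 5, 7, 13, 17, 19, 23, 29, 41, 43, 47}.
v=17: a=17^1·(≡16), b=17^3·(≡13) mod 17; (16|17)=+1, (13|17)=+1; (−1)^{1·3·8}·(+1)^3·(+1)^1 = +1.
v=13: a=13^2·(≡4), b=13^1·(≡3) mod 13; (4|13)=+1, (3|13)=+1; (−1)^{2·1·6}·(+1)^1·(+1)^2 = +1.
v=41: a=41^0·(≡6), b=41^1·(≡9) mod 41; (6|41)=-1, (9|41)=+1; (−1)^{0·1·20}·(-1)^1·(+1)^0 = -1.
v=7: a=7^-4·(≡5), b=7^2·(≡6) mod 7; (5|7)=-1, (6|7)=-1; (−1)^{-4·2·3}·(-1)^2·(-1)^-4 = +1.
v=∞: 652783 > 0 and 416806 > 0  ⇒  (a,b)_∞ = +1.
v=47: a=47^1·(≡12), b=47^0·(≡23) mod 47; (12|47)=+1, (23|47)=-1; (−1)^{1·0·23}·(+1)^0·(-1)^1 = -1.
v=23: a=23^0·(≡20), b=23^1·(≡17) mod 23; (20|23)=-1, (17|23)=-1; (−1)^{0·1·11}·(-1)^1·(-1)^0 = -1.
v=19: a=19^1·(≡1), b=19^0·(≡14) mod 19; (1|19)=+1, (14|19)=-1; (−1)^{1·0·9}·(+1)^0·(-1)^1 = -1.
v=2: v_2(a)=-4, v_2(b)=-5; units ≡ 7, 3 (mod 8); ε·ε+αω+βω = 1·1+-4·1+-5·0 ≡ 1  ⇒  (a,b)_2 = -1.
v=5: a=5^-2·(≡2), b=5^-2·(≡4) mod 5; (2|5)=-1, (4|5)=+1; (−1)^{-2·-2·2}·(-1)^-2·(+1)^-2 = +1.
v=43: a=43^1·(≡3), b=43^0·(≡30) mod 43; (3|43)=-1, (30|43)=-1; (−1)^{1·0·21}·(-1)^0·(-1)^1 = -1.
v=29: a=29^2·(≡5), b=29^0·(≡15) mod 29; (5|29)=+1, (15|29)=-1; (−1)^{2·0·14}·(+1)^0·(-1)^2 = +1.
|Ram(652783, 416806)| = 6, even; anisotropic at {2, 19, 23, 41, 43, 47}.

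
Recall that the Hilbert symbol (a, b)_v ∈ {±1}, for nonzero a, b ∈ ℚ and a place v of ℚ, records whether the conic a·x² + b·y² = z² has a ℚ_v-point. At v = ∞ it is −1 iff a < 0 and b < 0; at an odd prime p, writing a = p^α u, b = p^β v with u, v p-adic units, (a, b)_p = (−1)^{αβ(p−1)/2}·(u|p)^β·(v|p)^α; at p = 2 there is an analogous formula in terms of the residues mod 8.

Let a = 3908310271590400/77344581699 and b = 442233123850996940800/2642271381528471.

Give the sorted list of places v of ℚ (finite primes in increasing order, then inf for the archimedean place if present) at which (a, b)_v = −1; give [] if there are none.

[3, 11, 13, 17]

(a, b) ≡ (11, 102102) mod (ℚ^×)²; places V = {2, 3, 5, 7, 11, 13, 17, ∞}.
(a,b)_3: α=-4, u≡2; β=-3, v≡2 (mod 3); (2|3)=-1, (2|3)=-1; sign (−1)^0·-1^-3·-1^-4 = -1.
(a,b)_11: α=-7, u≡3; β=-11, v≡3 (mod 11); (3|11)=+1, (3|11)=+1; sign (−1)^1·+1^-11·+1^-7 = -1.
(a,b)_5: α=2, u≡4; β=2, v≡2 (mod 5); (4|5)=+1, (2|5)=-1; sign (−1)^0·+1^2·-1^2 = +1.
(a,b)_17: α=4, u≡6; β=5, v≡7 (mod 17); (6|17)=-1, (7|17)=-1; sign (−1)^0·-1^5·-1^4 = -1.
(a,b)_7: α=-2, u≡2; β=-3, v≡6 (mod 7); (2|7)=+1, (6|7)=-1; sign (−1)^0·+1^-3·-1^-2 = +1.
(a,b)_13: α=4, u≡8; β=5, v≡8 (mod 13); (8|13)=-1, (8|13)=-1; sign (−1)^0·-1^5·-1^4 = -1.
(a,b)_2: α=16, β=25; u≡3, v≡3 (mod 8); ε(u)ε(v)=1·1, αω(v)=16·1, βω(u)=25·1; sum ≡ 0  ⇒  +1.
(a,b)_∞: sgn(11)=+, sgn(102102)=+, so +1.
Ram(11, 102102) = {3, 11, 13, 17}; no ℚ_3-point on the conic.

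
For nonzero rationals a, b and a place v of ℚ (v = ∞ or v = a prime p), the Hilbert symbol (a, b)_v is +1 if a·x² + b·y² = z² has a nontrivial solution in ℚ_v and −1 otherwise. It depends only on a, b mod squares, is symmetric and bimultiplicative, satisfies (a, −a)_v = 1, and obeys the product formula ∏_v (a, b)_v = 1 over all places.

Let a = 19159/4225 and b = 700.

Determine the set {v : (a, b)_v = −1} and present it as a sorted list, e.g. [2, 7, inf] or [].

Mod squares: a ≡ 391, b ≡ 7. Check v ∈ {∞, 2, 5, 7, 13, 17, 23}.
v=13: a=13^-2·(≡3), b=13^0·(≡11) mod 13; (3|13)=+1, (11|13)=-1; (−1)^{-2·0·6}·(+1)^0·(-1)^-2 = +1.
v=7: a=7^2·(≡5), b=7^1·(≡2) mod 7; (5|7)=-1, (2|7)=+1; (−1)^{2·1·3}·(-1)^1·(+1)^2 = -1.
v=23: a=23^1·(≡19), b=23^0·(≡10) mod 23; (19|23)=-1, (10|23)=-1; (−1)^{1·0·11}·(-1)^0·(-1)^1 = -1.
v=∞: 391 > 0 and 7 > 0  ⇒  (a,b)_∞ = +1.
v=2: v_2(a)=0, v_2(b)=2; units ≡ 7, 7 (mod 8); ε·ε+αω+βω = 1·1+0·0+2·0 ≡ 1  ⇒  (a,b)_2 = -1.
v=17: a=17^1·(≡10), b=17^0·(≡3) mod 17; (10|17)=-1, (3|17)=-1; (−1)^{1·0·8}·(-1)^0·(-1)^1 = -1.
v=5: a=5^-2·(≡1), b=5^2·(≡3) mod 5; (1|5)=+1, (3|5)=-1; (−1)^{-2·2·2}·(+1)^2·(-1)^-2 = +1.
(391, 7 / ℚ) ramifies at {2, 7, 17, 23}: a division algebra.

[2, 7, 17, 23]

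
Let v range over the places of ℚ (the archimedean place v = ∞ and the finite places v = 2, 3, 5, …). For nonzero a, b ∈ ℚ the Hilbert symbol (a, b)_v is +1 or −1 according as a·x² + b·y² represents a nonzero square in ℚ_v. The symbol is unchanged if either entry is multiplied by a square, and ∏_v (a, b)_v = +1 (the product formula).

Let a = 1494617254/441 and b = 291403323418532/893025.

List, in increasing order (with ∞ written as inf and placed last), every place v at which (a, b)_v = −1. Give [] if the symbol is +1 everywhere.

[17, 29]

Mod squares: a ≡ 14326, b ≡ 17. Check v ∈ {∞, 2, 3, 5, 7, 13, 17, 19, 29}.
v=19: a=19^3·(≡13), b=19^2·(≡17) mod 19; (13|19)=-1, (17|19)=+1; (−1)^{3·2·9}·(-1)^2·(+1)^3 = +1.
v=7: a=7^-2·(≡2), b=7^-2·(≡6) mod 7; (2|7)=+1, (6|7)=-1; (−1)^{-2·-2·3}·(+1)^-2·(-1)^-2 = +1.
v=13: a=13^1·(≡12), b=13^2·(≡4) mod 13; (12|13)=+1, (4|13)=+1; (−1)^{1·2·6}·(+1)^2·(+1)^1 = +1.
v=29: a=29^1·(≡22), b=29^2·(≡12) mod 29; (22|29)=+1, (12|29)=-1; (−1)^{1·2·14}·(+1)^2·(-1)^1 = -1.
v=5: a=5^0·(≡4), b=5^-2·(≡2) mod 5; (4|5)=+1, (2|5)=-1; (−1)^{0·-2·2}·(+1)^-2·(-1)^0 = +1.
v=3: a=3^-2·(≡1), b=3^-6·(≡2) mod 3; (1|3)=+1, (2|3)=-1; (−1)^{-2·-6·1}·(+1)^-6·(-1)^-2 = +1.
v=2: v_2(a)=1, v_2(b)=2; units ≡ 3, 1 (mod 8); ε·ε+αω+βω = 1·0+1·0+2·1 ≡ 0  ⇒  (a,b)_2 = +1.
v=∞: 14326 > 0 and 17 > 0  ⇒  (a,b)_∞ = +1.
v=17: a=17^2·(≡3), b=17^5·(≡13) mod 17; (3|17)=-1, (13|17)=+1; (−1)^{2·5·8}·(-1)^5·(+1)^2 = -1.
|Ram(14326, 17)| = 2, even; anisotropic at {17, 29}.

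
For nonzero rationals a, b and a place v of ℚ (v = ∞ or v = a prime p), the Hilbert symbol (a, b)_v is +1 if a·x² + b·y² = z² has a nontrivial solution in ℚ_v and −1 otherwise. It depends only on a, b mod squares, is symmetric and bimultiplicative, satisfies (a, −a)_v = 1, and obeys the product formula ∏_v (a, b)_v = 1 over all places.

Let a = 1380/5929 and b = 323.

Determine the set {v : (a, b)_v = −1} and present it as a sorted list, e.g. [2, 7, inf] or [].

[3, 5, 17, 19]

(a, b) ≡ (345, 323) mod (ℚ^×)²; places V = {2, 3, 5, 7, 11, 17, 19, 23, ∞}.
(a,b)_3: α=1, u≡1; β=0, v≡2 (mod 3); (1|3)=+1, (2|3)=-1; sign (−1)^0·+1^0·-1^1 = -1.
(a,b)_7: α=-2, u≡4; β=0, v≡1 (mod 7); (4|7)=+1, (1|7)=+1; sign (−1)^0·+1^0·+1^-2 = +1.
(a,b)_23: α=1, u≡11; β=0, v≡1 (mod 23); (11|23)=-1, (1|23)=+1; sign (−1)^0·-1^0·+1^1 = +1.
(a,b)_17: α=0, u≡12; β=1, v≡2 (mod 17); (12|17)=-1, (2|17)=+1; sign (−1)^0·-1^1·+1^0 = -1.
(a,b)_5: α=1, u≡4; β=0, v≡3 (mod 5); (4|5)=+1, (3|5)=-1; sign (−1)^0·+1^0·-1^1 = -1.
(a,b)_2: α=2, β=0; u≡1, v≡3 (mod 8); ε(u)ε(v)=0·1, αω(v)=2·1, βω(u)=0·0; sum ≡ 0  ⇒  +1.
(a,b)_19: α=0, u≡12; β=1, v≡17 (mod 19); (12|19)=-1, (17|19)=+1; sign (−1)^0·-1^1·+1^0 = -1.
(a,b)_11: α=-2, u≡1; β=0, v≡4 (mod 11); (1|11)=+1, (4|11)=+1; sign (−1)^0·+1^0·+1^-2 = +1.
(a,b)_∞: sgn(345)=+, sgn(323)=+, so +1.
|Ram(345, 323)| = 4, even; anisotropic at {3, 5, 17, 19}.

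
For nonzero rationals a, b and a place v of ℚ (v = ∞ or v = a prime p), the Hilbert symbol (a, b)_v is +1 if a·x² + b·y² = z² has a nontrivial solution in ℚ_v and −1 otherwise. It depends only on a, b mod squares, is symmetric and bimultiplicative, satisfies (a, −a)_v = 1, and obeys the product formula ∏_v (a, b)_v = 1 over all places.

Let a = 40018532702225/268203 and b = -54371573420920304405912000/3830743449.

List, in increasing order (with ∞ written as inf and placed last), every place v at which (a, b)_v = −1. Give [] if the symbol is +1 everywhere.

[5, 17, 29, 41]

Mod squares: a ≡ 2243643, b ≡ -95. Check v ∈ {∞, 2, 3, 5, 7, 11, 13, 17, 19, 23, 29, 37, 41}.
v=23: a=23^-2·(≡13), b=23^-4·(≡15) mod 23; (13|23)=+1, (15|23)=-1; (−1)^{-2·-4·11}·(+1)^-4·(-1)^-2 = +1.
v=19: a=19^2·(≡1), b=19^3·(≡2) mod 19; (1|19)=+1, (2|19)=-1; (−1)^{2·3·9}·(+1)^3·(-1)^2 = +1.
v=11: a=11^2·(≡6), b=11^6·(≡1) mod 11; (6|11)=-1, (1|11)=+1; (−1)^{2·6·5}·(-1)^6·(+1)^2 = +1.
v=2: v_2(a)=0, v_2(b)=6; units ≡ 3, 1 (mod 8); ε·ε+αω+βω = 1·0+0·0+6·1 ≡ 0  ⇒  (a,b)_2 = +1.
v=29: a=29^1·(≡4), b=29^2·(≡17) mod 29; (4|29)=+1, (17|29)=-1; (−1)^{1·2·14}·(+1)^2·(-1)^1 = -1.
v=5: a=5^2·(≡3), b=5^3·(≡1) mod 5; (3|5)=-1, (1|5)=+1; (−1)^{2·3·2}·(-1)^3·(+1)^2 = -1.
v=17: a=17^1·(≡4), b=17^2·(≡14) mod 17; (4|17)=+1, (14|17)=-1; (−1)^{1·2·8}·(+1)^2·(-1)^1 = -1.
v=37: a=37^1·(≡26), b=37^2·(≡1) mod 37; (26|37)=+1, (1|37)=+1; (−1)^{1·2·18}·(+1)^2·(+1)^1 = +1.
v=13: a=13^-2·(≡12), b=13^-2·(≡9) mod 13; (12|13)=+1, (9|13)=+1; (−1)^{-2·-2·6}·(+1)^-2·(+1)^-2 = +1.
v=3: a=3^-1·(≡2), b=3^-4·(≡1) mod 3; (2|3)=-1, (1|3)=+1; (−1)^{-1·-4·1}·(-1)^-4·(+1)^-1 = +1.
v=∞: 2243643 > 0 and -95 < 0  ⇒  (a,b)_∞ = +1.
v=41: a=41^1·(≡22), b=41^2·(≡27) mod 41; (22|41)=-1, (27|41)=-1; (−1)^{1·2·20}·(-1)^2·(-1)^1 = -1.
v=7: a=7^2·(≡5), b=7^0·(≡6) mod 7; (5|7)=-1, (6|7)=-1; (−1)^{2·0·3}·(-1)^0·(-1)^2 = +1.
|Ram(2243643, -95)| = 4, even; anisotropic at {5, 17, 29, 41}.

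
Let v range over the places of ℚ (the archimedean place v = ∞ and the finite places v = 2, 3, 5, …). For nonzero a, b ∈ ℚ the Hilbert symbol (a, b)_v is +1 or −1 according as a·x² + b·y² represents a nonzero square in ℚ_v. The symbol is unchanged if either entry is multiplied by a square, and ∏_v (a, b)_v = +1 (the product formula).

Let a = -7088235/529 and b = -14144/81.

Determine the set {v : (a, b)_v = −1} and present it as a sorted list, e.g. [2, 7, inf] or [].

[7, 11, 13, inf]

Mod squares: a ≡ -19635, b ≡ -221. Check v ∈ {∞, 2, 3, 5, 7, 11, 13, 17, 19, 23}.
v=5: a=5^1·(≡2), b=5^0·(≡1) mod 5; (2|5)=-1, (1|5)=+1; (−1)^{1·0·2}·(-1)^0·(+1)^1 = +1.
v=13: a=13^0·(≡6), b=13^1·(≡10) mod 13; (6|13)=-1, (10|13)=+1; (−1)^{0·1·6}·(-1)^1·(+1)^0 = -1.
v=∞: -19635 < 0 and -221 < 0  ⇒  (a,b)_∞ = -1.
v=2: v_2(a)=0, v_2(b)=6; units ≡ 5, 3 (mod 8); ε·ε+αω+βω = 0·1+0·1+6·1 ≡ 0  ⇒  (a,b)_2 = +1.
v=17: a=17^1·(≡2), b=17^1·(≡4) mod 17; (2|17)=+1, (4|17)=+1; (−1)^{1·1·8}·(+1)^1·(+1)^1 = +1.
v=7: a=7^1·(≡2), b=7^0·(≡6) mod 7; (2|7)=+1, (6|7)=-1; (−1)^{1·0·3}·(+1)^0·(-1)^1 = -1.
v=3: a=3^1·(≡1), b=3^-4·(≡1) mod 3; (1|3)=+1, (1|3)=+1; (−1)^{1·-4·1}·(+1)^-4·(+1)^1 = +1.
v=19: a=19^2·(≡9), b=19^0·(≡6) mod 19; (9|19)=+1, (6|19)=+1; (−1)^{2·0·9}·(+1)^0·(+1)^2 = +1.
v=23: a=23^-2·(≡20), b=23^0·(≡2) mod 23; (20|23)=-1, (2|23)=+1; (−1)^{-2·0·11}·(-1)^0·(+1)^-2 = +1.
v=11: a=11^1·(≡6), b=11^0·(≡6) mod 11; (6|11)=-1, (6|11)=-1; (−1)^{1·0·5}·(-1)^0·(-1)^1 = -1.
(-19635, -221 / ℚ) ramifies at {7, 11, 13, ∞}: a division algebra.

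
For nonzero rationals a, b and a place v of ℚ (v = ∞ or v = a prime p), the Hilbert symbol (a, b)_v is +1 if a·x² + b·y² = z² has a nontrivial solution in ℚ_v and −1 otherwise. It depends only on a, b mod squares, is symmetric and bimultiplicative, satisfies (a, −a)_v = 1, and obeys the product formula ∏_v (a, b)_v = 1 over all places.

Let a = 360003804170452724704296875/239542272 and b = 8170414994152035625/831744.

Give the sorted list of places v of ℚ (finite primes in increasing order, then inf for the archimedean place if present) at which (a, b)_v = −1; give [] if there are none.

[7, 13, 23, 29]

(a, b) ≡ (1335334, 2737) mod (ℚ^×)²; places V = {2, 3, 5, 7, 11, 13, 17, 19, 23, 29, 31, ∞}.
(a,b)_29: α=3, u≡24; β=2, v≡18 (mod 29); (24|29)=+1, (18|29)=-1; sign (−1)^0·+1^2·-1^3 = -1.
(a,b)_31: α=2, u≡4; β=2, v≡25 (mod 31); (4|31)=+1, (25|31)=+1; sign (−1)^0·+1^2·+1^2 = +1.
(a,b)_11: α=3, u≡1; β=2, v≡3 (mod 11); (1|11)=+1, (3|11)=+1; sign (−1)^0·+1^2·+1^3 = +1.
(a,b)_5: α=8, u≡4; β=4, v≡3 (mod 5); (4|5)=+1, (3|5)=-1; sign (−1)^0·+1^4·-1^8 = +1.
(a,b)_∞: sgn(1335334)=+, sgn(2737)=+, so +1.
(a,b)_2: α=-13, β=-8; u≡3, v≡1 (mod 8); ε(u)ε(v)=1·0, αω(v)=-13·0, βω(u)=-8·1; sum ≡ 0  ⇒  +1.
(a,b)_17: α=4, u≡15; β=3, v≡9 (mod 17); (15|17)=+1, (9|17)=+1; sign (−1)^0·+1^3·+1^4 = +1.
(a,b)_23: α=1, u≡4; β=1, v≡3 (mod 23); (4|23)=+1, (3|23)=+1; sign (−1)^1·+1^1·+1^1 = -1.
(a,b)_19: α=-2, u≡18; β=-2, v≡16 (mod 19); (18|19)=-1, (16|19)=+1; sign (−1)^0·-1^-2·+1^-2 = +1.
(a,b)_7: α=1, u≡5; β=1, v≡3 (mod 7); (5|7)=-1, (3|7)=-1; sign (−1)^1·-1^1·-1^1 = -1.
(a,b)_3: α=-4, u≡1; β=-2, v≡1 (mod 3); (1|3)=+1, (1|3)=+1; sign (−1)^0·+1^-2·+1^-4 = +1.
(a,b)_13: α=3, u≡6; β=2, v≡6 (mod 13); (6|13)=-1, (6|13)=-1; sign (−1)^0·-1^2·-1^3 = -1.
Ram(1335334, 2737) = {7, 13, 23, 29}; no ℚ_7-point on the conic.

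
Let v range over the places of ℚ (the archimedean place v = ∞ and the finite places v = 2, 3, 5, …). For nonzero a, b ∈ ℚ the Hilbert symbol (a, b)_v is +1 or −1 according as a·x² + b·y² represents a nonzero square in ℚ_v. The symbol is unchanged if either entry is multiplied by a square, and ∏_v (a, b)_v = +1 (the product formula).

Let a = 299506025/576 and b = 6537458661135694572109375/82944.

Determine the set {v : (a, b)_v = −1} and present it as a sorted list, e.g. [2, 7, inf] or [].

[13, 19, 31, 41]

(a, b) ≡ (70889, 845215) mod (ℚ^×)²; places V = {2, 3, 5, 7, 13, 19, 31, 41, ∞}.
(a,b)_31: α=0, u≡27; β=1, v≡16 (mod 31); (27|31)=-1, (16|31)=+1; sign (−1)^0·-1^1·+1^0 = -1.
(a,b)_7: α=1, u≡3; β=1, v≡1 (mod 7); (3|7)=-1, (1|7)=+1; sign (−1)^1·-1^1·+1^1 = +1.
(a,b)_5: α=2, u≡1; β=7, v≡2 (mod 5); (1|5)=+1, (2|5)=-1; sign (−1)^0·+1^7·-1^2 = +1.
(a,b)_13: α=3, u≡5; β=8, v≡8 (mod 13); (5|13)=-1, (8|13)=-1; sign (−1)^0·-1^8·-1^3 = -1.
(a,b)_3: α=-2, u≡2; β=-4, v≡1 (mod 3); (2|3)=-1, (1|3)=+1; sign (−1)^0·-1^-4·+1^-2 = +1.
(a,b)_2: α=-6, β=-10; u≡1, v≡7 (mod 8); ε(u)ε(v)=0·1, αω(v)=-6·0, βω(u)=-10·0; sum ≡ 0  ⇒  +1.
(a,b)_19: α=1, u≡5; β=3, v≡7 (mod 19); (5|19)=+1, (7|19)=+1; sign (−1)^1·+1^3·+1^1 = -1.
(a,b)_41: α=1, u≡7; β=3, v≡18 (mod 41); (7|41)=-1, (18|41)=+1; sign (−1)^0·-1^3·+1^1 = -1.
(a,b)_∞: sgn(70889)=+, sgn(845215)=+, so +1.
Ram(70889, 845215) = {13, 19, 31, 41}; no ℚ_13-point on the conic.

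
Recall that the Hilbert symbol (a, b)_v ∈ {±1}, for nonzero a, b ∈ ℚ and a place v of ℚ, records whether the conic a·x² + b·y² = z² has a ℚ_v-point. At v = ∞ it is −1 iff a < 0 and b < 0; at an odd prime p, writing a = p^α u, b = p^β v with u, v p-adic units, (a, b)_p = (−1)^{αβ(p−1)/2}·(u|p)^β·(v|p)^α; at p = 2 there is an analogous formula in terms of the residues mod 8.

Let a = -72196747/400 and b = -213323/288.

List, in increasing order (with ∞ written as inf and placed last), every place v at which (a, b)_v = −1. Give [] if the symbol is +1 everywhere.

Mod squares: a ≡ -667, b ≡ -3526. Check v ∈ {∞, 2, 3, 5, 7, 11, 23, 29, 41, 43, 47}.
v=5: a=5^-2·(≡3), b=5^0·(≡4) mod 5; (3|5)=-1, (4|5)=+1; (−1)^{-2·0·2}·(-1)^0·(+1)^-2 = +1.
v=47: a=47^2·(≡11), b=47^0·(≡33) mod 47; (11|47)=-1, (33|47)=-1; (−1)^{2·0·23}·(-1)^0·(-1)^2 = +1.
v=2: v_2(a)=-4, v_2(b)=-5; units ≡ 5, 5 (mod 8); ε·ε+αω+βω = 0·0+-4·1+-5·1 ≡ 1  ⇒  (a,b)_2 = -1.
v=7: a=7^2·(≡6), b=7^0·(≡2) mod 7; (6|7)=-1, (2|7)=+1; (−1)^{2·0·3}·(-1)^0·(+1)^2 = +1.
v=29: a=29^1·(≡16), b=29^0·(≡14) mod 29; (16|29)=+1, (14|29)=-1; (−1)^{1·0·14}·(+1)^0·(-1)^1 = -1.
v=3: a=3^0·(≡2), b=3^-2·(≡2) mod 3; (2|3)=-1, (2|3)=-1; (−1)^{0·-2·1}·(-1)^-2·(-1)^0 = +1.
v=41: a=41^0·(≡38), b=41^1·(≡4) mod 41; (38|41)=-1, (4|41)=+1; (−1)^{0·1·20}·(-1)^1·(+1)^0 = -1.
v=11: a=11^0·(≡1), b=11^2·(≡4) mod 11; (1|11)=+1, (4|11)=+1; (−1)^{0·2·5}·(+1)^2·(+1)^0 = +1.
v=43: a=43^0·(≡36), b=43^1·(≡31) mod 43; (36|43)=+1, (31|43)=+1; (−1)^{0·1·21}·(+1)^1·(+1)^0 = +1.
v=∞: -667 < 0 and -3526 < 0  ⇒  (a,b)_∞ = -1.
v=23: a=23^1·(≡21), b=23^0·(≡4) mod 23; (21|23)=-1, (4|23)=+1; (−1)^{1·0·11}·(-1)^0·(+1)^1 = +1.
(-667, -3526 / ℚ) ramifies at {2, 29, 41, ∞}: a division algebra.

[2, 29, 41, inf]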